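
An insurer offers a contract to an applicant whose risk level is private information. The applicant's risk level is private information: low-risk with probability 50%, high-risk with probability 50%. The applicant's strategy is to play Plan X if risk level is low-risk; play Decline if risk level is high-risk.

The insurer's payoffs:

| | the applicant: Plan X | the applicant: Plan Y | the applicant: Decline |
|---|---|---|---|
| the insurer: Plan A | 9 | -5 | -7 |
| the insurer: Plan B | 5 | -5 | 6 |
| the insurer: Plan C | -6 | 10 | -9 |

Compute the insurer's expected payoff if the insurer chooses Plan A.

1

E[Plan A] = 0.5·9 + 0.5·(-7) = 4.5 + (-3.5) = 1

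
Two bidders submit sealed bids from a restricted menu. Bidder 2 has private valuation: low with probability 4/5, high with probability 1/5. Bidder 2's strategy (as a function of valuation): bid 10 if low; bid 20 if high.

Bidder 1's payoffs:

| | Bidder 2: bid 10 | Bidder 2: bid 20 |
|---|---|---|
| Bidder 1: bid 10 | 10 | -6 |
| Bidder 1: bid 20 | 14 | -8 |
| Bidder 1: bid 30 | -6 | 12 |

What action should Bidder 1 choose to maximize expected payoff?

E[bid 10] = 4/5·(10) + 1/5·(-6) = 34/5
E[bid 20] = 4/5·(14) + 1/5·(-8) = 48/5
E[bid 30] = 4/5·(-6) + 1/5·(12) = -12/5
Best response: bid 20 (48/5 is the largest).

bid 20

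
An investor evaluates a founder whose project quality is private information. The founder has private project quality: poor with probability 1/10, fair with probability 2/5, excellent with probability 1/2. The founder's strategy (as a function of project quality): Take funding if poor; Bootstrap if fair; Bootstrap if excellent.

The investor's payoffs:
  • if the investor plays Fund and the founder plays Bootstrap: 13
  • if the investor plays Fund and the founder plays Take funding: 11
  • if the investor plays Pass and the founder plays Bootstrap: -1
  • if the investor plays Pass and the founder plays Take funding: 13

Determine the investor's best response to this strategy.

E[Fund] = 1/10·(11) + 2/5·(13) + 1/2·(13) = 64/5
E[Pass] = 1/10·(13) + 2/5·(-1) + 1/2·(-1) = 2/5
Best response: Fund (64/5 is the largest).

Fund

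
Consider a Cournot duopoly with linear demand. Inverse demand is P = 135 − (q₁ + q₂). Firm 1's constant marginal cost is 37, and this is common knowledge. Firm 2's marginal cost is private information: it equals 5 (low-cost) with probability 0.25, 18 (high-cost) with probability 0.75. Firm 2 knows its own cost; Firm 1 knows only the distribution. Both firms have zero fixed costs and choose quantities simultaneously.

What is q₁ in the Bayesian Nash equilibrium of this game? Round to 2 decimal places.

Each type of Firm 2 best-responds to q₁; Firm 1 best-responds to the expected q₂ over Firm 2's types.
Firm 2 with cost c maximizes (135 − (q₁+q₂) − c)·q₂, giving q₂(c) = (135 − c − q₁)/2.
E[c₂] = 0.25·5 + 0.75·18 = 14.75
Firm 1's FOC against E[q₂] yields q₁ = (135 − 2·37 + E[c₂])/3 = (135 − 74 + 14.75)/3 = 25.25.

25.25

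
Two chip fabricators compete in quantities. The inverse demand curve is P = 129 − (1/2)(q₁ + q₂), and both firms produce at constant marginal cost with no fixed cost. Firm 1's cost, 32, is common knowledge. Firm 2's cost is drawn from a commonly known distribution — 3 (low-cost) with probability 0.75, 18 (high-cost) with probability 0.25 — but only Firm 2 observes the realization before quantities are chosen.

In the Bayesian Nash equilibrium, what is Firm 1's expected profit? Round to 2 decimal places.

Firm 2 with cost c maximizes (129 − (1/2)(q₁+q₂) − c)·q₂, giving q₂(c) = (129 − c − (1/2)q₁).
E[c₂] = 0.75·3 + 0.25·18 = 6.75
Firm 1's FOC against E[q₂] yields q₁ = (129 − 2·32 + E[c₂])/(3/2) = (129 − 64 + 6.75)/(3/2) = 47.8333.
E[P] = 129 − (1/2)·(q₁ + E[q₂]) = 55.9167; Firm 1's expected profit = (E[P] − 32)·q₁ = (55.9167 − 32)·47.8333 = 1144.01.

1144.01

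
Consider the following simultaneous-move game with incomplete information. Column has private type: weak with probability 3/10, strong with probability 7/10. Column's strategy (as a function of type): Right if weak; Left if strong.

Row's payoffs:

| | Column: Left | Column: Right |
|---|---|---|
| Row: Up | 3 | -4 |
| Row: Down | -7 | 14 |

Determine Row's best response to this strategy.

E[Up] = 3/10·(-4) + 7/10·(3) = 9/10
E[Down] = 3/10·(14) + 7/10·(-7) = -7/10
Best response: Up (9/10 is the largest).

Up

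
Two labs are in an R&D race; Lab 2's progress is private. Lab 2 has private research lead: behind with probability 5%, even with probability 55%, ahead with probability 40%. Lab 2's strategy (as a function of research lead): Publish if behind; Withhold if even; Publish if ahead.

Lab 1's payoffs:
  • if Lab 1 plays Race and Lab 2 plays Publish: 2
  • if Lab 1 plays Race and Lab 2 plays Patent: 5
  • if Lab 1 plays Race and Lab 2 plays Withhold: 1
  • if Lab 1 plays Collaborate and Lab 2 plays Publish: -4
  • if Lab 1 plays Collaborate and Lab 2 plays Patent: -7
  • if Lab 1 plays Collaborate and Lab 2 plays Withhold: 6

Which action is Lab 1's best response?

Compute Lab 1's expected payoff for each action, taking the expectation over Lab 2's type.
E[Race] = 0.05·(2) + 0.55·(1) + 0.4·(2) = 1.45
E[Collaborate] = 0.05·(-4) + 0.55·(6) + 0.4·(-4) = 1.5
Best response: Collaborate (1.5 is the largest).

Collaborate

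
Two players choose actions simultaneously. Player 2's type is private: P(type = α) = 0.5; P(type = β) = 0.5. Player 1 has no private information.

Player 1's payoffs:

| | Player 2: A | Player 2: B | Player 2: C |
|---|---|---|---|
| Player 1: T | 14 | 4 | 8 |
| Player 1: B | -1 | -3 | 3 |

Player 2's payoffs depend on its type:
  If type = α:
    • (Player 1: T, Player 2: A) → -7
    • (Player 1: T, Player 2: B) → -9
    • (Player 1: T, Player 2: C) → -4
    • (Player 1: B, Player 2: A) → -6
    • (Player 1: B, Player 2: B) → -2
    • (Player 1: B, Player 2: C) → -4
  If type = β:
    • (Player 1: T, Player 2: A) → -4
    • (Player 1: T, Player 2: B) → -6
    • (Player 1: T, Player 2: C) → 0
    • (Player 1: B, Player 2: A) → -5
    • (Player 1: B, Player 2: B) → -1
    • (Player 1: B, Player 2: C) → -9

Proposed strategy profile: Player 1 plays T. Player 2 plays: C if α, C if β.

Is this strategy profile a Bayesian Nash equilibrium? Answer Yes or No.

Yes

A profile is a BNE iff every type of every player is best-responding given beliefs about the other side.
Player 1 plays T: E[T] = 0.5·(8) + 0.5·(8) = 8; E[B] = 3. Best-responding. ✓
Player 2 (type α), facing T: A gives -7, B gives -9, C gives -4. Proposed C is best. ✓
Player 2 (type β), facing T: A gives -4, B gives -6, C gives 0. Proposed C is best. ✓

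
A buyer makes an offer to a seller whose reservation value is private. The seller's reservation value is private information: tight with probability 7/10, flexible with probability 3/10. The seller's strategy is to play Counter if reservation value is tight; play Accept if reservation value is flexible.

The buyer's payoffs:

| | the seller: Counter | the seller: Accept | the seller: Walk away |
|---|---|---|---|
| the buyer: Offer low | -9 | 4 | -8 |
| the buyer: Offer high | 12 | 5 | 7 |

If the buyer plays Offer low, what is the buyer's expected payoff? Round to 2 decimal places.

-5.10

E[Offer low] = 7/10·(-9) + 3/10·4 = (-63/10) + 6/5 = -51/10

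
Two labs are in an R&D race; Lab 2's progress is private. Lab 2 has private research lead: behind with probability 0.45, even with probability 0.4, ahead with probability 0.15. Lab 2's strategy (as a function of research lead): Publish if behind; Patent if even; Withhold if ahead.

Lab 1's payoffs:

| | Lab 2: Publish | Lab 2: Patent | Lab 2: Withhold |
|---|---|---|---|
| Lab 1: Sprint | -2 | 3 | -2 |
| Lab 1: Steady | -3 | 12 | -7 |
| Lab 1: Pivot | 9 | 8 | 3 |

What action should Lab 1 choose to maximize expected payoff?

E[Sprint] = 0.45·(-2) + 0.4·(3) + 0.15·(-2) = 0
E[Steady] = 0.45·(-3) + 0.4·(12) + 0.15·(-7) = 2.4
E[Pivot] = 0.45·(9) + 0.4·(8) + 0.15·(3) = 7.7
Best response: Pivot (7.7 is the largest).

Pivot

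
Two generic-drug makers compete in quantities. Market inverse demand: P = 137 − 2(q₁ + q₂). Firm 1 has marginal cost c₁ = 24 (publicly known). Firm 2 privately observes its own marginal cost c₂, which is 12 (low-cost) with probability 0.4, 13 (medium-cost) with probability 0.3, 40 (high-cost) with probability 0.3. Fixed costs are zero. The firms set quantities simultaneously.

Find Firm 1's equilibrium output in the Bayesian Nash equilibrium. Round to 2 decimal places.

18.28

Type-c best response for Firm 2: q₂(c) = (137 − c)/4 − q₁/2.
Firm 1 maximizes expected profit; its first-order condition is 137 − 4q₁ − 2E[q₂] − 24 = 0.
Substituting E[q₂] and solving: E[c₂] = 20.7, so q₁ = (137 − 2·24 + 20.7)/6 = 18.2833.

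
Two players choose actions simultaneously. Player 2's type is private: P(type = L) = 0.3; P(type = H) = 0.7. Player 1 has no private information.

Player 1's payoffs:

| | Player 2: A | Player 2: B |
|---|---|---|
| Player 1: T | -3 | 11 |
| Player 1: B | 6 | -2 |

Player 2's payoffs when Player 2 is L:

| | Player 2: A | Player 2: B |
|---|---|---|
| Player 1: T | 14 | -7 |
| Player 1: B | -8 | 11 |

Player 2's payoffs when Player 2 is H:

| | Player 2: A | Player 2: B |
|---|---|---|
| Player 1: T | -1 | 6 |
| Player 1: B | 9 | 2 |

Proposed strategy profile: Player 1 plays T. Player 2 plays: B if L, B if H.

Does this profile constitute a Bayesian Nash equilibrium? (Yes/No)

No

A profile is a BNE iff every type of every player is best-responding given beliefs about the other side.
Player 1 plays T: E[T] = 0.3·(11) + 0.7·(11) = 11; E[B] = -2. Best-responding. ✓
Player 2 (type L), facing T: A gives 14, B gives -7. Proposed B is not best — profitable deviation exists. ✗
Player 2 (type H), facing T: A gives -1, B gives 6. Proposed B is best. ✓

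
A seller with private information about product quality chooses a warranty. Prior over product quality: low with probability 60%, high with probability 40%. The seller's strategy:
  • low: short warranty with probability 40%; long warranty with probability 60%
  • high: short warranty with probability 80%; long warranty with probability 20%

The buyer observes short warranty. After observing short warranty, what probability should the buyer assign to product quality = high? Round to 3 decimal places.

0.571

P(short warranty) = 0.6·0.4 + 0.4·0.8 = 0.56
P(high | short warranty) = (0.4·0.8) / 0.56 = 0.32 / 0.56 = 0.571429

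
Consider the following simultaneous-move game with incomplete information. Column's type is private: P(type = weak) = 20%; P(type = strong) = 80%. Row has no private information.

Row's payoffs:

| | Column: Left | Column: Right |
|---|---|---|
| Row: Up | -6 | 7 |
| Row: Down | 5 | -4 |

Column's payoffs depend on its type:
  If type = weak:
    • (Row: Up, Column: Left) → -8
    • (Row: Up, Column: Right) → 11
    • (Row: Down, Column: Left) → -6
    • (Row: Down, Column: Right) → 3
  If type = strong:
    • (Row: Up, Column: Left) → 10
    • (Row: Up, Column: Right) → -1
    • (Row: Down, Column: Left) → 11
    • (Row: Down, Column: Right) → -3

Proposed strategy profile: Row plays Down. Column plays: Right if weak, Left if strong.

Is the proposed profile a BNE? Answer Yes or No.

Row plays Down: E[Down] = 0.2·(-4) + 0.8·(5) = 3.2; E[Up] = -3.4. Best-responding. ✓
Column (type weak), facing Down: Left gives -6, Right gives 3. Proposed Right is best. ✓
Column (type strong), facing Down: Left gives 11, Right gives -3. Proposed Left is best. ✓

Yes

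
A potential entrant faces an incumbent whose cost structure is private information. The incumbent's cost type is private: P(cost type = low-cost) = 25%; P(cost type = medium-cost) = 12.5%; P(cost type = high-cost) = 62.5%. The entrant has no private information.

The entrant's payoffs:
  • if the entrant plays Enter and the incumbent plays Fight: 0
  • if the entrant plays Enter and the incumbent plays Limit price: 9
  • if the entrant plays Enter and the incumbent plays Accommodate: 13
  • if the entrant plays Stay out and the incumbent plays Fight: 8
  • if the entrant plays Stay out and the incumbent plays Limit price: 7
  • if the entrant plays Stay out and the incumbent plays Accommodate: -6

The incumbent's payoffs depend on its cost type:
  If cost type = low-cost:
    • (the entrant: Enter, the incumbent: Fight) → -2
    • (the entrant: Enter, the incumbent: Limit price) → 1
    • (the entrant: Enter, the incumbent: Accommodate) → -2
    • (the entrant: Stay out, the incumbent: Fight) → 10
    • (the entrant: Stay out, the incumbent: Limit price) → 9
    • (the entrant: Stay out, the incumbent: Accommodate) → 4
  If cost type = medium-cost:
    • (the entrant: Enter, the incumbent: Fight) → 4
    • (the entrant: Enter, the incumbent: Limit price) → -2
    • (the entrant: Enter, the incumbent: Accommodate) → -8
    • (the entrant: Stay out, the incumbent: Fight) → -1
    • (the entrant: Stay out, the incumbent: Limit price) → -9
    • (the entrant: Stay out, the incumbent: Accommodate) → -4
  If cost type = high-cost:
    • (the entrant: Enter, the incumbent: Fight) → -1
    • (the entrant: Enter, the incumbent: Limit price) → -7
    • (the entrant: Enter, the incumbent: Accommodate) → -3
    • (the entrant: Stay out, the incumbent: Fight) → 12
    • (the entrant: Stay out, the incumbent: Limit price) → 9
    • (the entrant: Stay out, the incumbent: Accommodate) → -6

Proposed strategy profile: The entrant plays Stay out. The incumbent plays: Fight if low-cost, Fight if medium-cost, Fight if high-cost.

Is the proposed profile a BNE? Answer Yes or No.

Yes

The entrant plays Stay out: E[Stay out] = 0.25·(8) + 0.125·(8) + 0.625·(8) = 8; E[Enter] = 0. Best-responding. ✓
The incumbent (cost type low-cost), facing Stay out: Fight gives 10, Limit price gives 9, Accommodate gives 4. Proposed Fight is best. ✓
The incumbent (cost type medium-cost), facing Stay out: Fight gives -1, Limit price gives -9, Accommodate gives -4. Proposed Fight is best. ✓
The incumbent (cost type high-cost), facing Stay out: Fight gives 12, Limit price gives 9, Accommodate gives -6. Proposed Fight is best. ✓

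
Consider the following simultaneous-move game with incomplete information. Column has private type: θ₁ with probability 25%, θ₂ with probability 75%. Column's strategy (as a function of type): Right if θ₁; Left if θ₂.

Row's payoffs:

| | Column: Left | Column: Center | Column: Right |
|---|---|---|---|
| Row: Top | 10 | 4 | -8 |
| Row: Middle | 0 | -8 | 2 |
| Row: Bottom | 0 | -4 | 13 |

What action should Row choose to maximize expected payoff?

E[Top] = 0.25·(-8) + 0.75·(10) = 5.5
E[Middle] = 0.25·(2) + 0.75·(0) = 0.5
E[Bottom] = 0.25·(13) + 0.75·(0) = 3.25
Best response: Top (5.5 is the largest).

Top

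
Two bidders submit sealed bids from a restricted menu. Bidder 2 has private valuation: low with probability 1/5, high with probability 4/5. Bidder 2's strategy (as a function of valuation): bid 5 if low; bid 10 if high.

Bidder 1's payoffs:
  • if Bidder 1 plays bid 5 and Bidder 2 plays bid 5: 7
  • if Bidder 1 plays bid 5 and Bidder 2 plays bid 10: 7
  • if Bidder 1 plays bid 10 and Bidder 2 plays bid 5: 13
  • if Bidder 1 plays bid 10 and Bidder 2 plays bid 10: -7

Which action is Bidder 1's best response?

Compute Bidder 1's expected payoff for each action, taking the expectation over Bidder 2's type.
E[bid 5] = 1/5·(7) + 4/5·(7) = 7
E[bid 10] = 1/5·(13) + 4/5·(-7) = -3
Best response: bid 5 (7 is the largest).

bid 5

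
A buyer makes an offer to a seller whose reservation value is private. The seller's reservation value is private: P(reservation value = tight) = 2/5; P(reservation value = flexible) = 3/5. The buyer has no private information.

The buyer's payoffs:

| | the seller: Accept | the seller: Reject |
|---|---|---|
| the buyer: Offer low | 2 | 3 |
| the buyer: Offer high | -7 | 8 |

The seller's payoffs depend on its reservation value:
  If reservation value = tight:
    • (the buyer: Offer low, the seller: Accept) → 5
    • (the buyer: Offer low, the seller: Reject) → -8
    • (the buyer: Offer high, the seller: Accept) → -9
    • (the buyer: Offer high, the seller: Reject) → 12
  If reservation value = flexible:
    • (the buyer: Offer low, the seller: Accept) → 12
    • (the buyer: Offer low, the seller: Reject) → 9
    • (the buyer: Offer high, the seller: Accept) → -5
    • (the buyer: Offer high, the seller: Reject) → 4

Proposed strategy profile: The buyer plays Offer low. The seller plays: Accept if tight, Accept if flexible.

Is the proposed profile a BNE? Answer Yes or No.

Yes

A profile is a BNE iff every type of every player is best-responding given beliefs about the other side.
The buyer plays Offer low: E[Offer low] = 2/5·(2) + 3/5·(2) = 2; E[Offer high] = -7. Best-responding. ✓
The seller (reservation value tight), facing Offer low: Accept gives 5, Reject gives -8. Proposed Accept is best. ✓
The seller (reservation value flexible), facing Offer low: Accept gives 12, Reject gives 9. Proposed Accept is best. ✓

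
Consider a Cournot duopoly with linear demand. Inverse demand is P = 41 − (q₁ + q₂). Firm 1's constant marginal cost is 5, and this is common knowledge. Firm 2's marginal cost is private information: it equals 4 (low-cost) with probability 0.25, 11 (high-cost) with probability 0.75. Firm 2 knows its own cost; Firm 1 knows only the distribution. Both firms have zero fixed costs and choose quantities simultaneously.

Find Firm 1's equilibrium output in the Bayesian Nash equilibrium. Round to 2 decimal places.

Type-c best response for Firm 2: q₂(c) = (41 − c)/2 − q₁/2.
Firm 1 maximizes expected profit; its first-order condition is 41 − 2q₁ − E[q₂] − 5 = 0.
Substituting E[q₂] and solving: E[c₂] = 9.25, so q₁ = (41 − 2·5 + 9.25)/3 = 13.4167.

13.42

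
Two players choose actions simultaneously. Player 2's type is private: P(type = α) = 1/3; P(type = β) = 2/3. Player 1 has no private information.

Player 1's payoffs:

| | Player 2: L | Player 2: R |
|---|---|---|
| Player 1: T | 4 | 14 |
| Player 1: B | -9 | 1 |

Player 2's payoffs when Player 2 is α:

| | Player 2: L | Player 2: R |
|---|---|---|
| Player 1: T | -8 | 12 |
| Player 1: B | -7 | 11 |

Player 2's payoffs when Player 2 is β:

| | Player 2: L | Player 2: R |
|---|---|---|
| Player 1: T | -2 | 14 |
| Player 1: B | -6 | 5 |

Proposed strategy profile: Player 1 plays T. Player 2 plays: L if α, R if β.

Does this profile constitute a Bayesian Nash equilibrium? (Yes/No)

No

Player 1 plays T: E[T] = 1/3·(4) + 2/3·(14) = 32/3; E[B] = -7/3. Best-responding. ✓
Player 2 (type α), facing T: L gives -8, R gives 12. Proposed L is not best — profitable deviation exists. ✗
Player 2 (type β), facing T: L gives -2, R gives 14. Proposed R is best. ✓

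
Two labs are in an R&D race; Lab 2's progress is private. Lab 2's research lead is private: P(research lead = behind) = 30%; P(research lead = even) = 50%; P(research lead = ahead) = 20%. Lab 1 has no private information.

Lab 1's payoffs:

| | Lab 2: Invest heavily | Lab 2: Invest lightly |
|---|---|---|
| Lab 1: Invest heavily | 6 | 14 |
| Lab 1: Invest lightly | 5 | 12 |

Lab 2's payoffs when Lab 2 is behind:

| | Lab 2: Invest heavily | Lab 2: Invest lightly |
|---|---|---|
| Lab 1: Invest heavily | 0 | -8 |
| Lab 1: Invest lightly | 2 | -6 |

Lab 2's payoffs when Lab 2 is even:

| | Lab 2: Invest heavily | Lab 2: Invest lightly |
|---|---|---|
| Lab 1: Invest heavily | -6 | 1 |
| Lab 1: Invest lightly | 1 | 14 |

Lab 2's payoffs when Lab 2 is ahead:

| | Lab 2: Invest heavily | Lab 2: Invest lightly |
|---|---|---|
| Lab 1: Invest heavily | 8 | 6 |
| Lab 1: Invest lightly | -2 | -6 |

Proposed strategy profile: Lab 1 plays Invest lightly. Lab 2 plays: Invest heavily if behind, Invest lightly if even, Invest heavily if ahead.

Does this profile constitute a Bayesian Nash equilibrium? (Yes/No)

Lab 1 plays Invest lightly: E[Invest lightly] = 0.3·(5) + 0.5·(12) + 0.2·(5) = 8.5; E[Invest heavily] = 10. Not best-responding. ✗
Lab 2 (research lead behind), facing Invest lightly: Invest heavily gives 2, Invest lightly gives -6. Proposed Invest heavily is best. ✓
Lab 2 (research lead even), facing Invest lightly: Invest heavily gives 1, Invest lightly gives 14. Proposed Invest lightly is best. ✓
Lab 2 (research lead ahead), facing Invest lightly: Invest heavily gives -2, Invest lightly gives -6. Proposed Invest heavily is best. ✓

No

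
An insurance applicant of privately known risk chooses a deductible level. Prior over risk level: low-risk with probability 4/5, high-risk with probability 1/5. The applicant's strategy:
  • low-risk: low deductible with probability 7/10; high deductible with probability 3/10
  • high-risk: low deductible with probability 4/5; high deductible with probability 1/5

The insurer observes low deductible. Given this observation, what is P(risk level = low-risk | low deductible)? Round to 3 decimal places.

Apply Bayes' rule using the sender's strategy as the likelihood.
P(low deductible) = (4/5)·(7/10) + (1/5)·(4/5) = 18/25
P(low-risk | low deductible) = ((4/5)·(7/10)) / (18/25) = (14/25) / (18/25) = 7/9

0.778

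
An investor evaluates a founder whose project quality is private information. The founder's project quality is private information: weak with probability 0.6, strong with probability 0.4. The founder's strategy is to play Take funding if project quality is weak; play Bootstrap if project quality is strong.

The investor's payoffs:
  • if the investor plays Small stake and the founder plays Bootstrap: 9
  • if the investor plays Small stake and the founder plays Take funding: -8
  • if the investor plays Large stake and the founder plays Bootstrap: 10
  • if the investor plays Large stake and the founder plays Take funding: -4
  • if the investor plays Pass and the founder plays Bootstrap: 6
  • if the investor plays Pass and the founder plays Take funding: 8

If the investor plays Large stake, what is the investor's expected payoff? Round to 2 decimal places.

E[Large stake] = 0.6·(-4) + 0.4·10 = (-2.4) + 4 = 1.6

1.60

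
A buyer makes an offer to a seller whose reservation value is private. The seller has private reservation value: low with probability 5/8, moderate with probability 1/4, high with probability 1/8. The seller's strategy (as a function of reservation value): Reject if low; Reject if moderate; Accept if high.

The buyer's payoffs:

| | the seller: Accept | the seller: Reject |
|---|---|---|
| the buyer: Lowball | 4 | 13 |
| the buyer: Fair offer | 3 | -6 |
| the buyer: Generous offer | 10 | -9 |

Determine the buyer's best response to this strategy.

Compute the buyer's expected payoff for each action, taking the expectation over the seller's type.
E[Lowball] = 5/8·(13) + 1/4·(13) + 1/8·(4) = 95/8
E[Fair offer] = 5/8·(-6) + 1/4·(-6) + 1/8·(3) = -39/8
E[Generous offer] = 5/8·(-9) + 1/4·(-9) + 1/8·(10) = -53/8
Best response: Lowball (95/8 is the largest).

Lowball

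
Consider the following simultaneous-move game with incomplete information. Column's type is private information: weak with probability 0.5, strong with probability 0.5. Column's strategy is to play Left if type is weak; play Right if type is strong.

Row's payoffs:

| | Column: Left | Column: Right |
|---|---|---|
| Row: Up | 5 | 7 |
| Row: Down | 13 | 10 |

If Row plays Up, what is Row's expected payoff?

6

Take the expectation over Column's type, weighting each type's action by its prior probability.
E[Up] = 0.5·5 + 0.5·7 = 2.5 + 3.5 = 6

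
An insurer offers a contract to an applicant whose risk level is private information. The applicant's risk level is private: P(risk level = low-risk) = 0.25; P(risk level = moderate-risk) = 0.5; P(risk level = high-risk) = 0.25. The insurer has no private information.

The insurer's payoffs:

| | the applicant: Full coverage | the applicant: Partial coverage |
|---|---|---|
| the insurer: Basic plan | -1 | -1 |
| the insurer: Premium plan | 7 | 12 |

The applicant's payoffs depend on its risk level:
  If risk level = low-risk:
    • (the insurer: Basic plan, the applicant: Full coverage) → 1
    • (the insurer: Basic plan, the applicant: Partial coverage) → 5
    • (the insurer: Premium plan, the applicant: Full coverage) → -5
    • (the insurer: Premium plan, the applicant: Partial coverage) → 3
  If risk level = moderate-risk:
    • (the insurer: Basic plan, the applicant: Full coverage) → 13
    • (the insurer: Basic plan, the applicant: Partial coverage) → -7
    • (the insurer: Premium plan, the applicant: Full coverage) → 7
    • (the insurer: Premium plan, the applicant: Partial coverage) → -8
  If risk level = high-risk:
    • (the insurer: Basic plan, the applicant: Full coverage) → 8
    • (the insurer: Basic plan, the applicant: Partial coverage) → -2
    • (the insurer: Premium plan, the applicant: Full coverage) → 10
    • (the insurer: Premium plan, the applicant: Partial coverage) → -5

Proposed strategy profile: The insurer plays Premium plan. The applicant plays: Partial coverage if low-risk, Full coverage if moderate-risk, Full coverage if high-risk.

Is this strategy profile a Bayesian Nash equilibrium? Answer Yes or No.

Yes

A profile is a BNE iff every type of every player is best-responding given beliefs about the other side.
The insurer plays Premium plan: E[Premium plan] = 0.25·(12) + 0.5·(7) + 0.25·(7) = 8.25; E[Basic plan] = -1. Best-responding. ✓
The applicant (risk level low-risk), facing Premium plan: Full coverage gives -5, Partial coverage gives 3. Proposed Partial coverage is best. ✓
The applicant (risk level moderate-risk), facing Premium plan: Full coverage gives 7, Partial coverage gives -8. Proposed Full coverage is best. ✓
The applicant (risk level high-risk), facing Premium plan: Full coverage gives 10, Partial coverage gives -5. Proposed Full coverage is best. ✓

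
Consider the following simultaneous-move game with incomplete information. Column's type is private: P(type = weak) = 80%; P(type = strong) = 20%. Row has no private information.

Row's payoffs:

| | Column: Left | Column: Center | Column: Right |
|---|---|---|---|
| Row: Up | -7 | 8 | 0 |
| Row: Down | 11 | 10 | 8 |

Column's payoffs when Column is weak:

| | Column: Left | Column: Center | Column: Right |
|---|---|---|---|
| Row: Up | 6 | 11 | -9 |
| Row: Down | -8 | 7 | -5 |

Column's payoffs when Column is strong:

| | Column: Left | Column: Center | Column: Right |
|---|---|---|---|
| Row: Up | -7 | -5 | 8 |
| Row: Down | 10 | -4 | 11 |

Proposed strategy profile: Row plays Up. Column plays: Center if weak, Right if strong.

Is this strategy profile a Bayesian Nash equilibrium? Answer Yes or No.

Row plays Up: E[Up] = 0.8·(8) + 0.2·(0) = 6.4; E[Down] = 9.6. Not best-responding. ✗
Column (type weak), facing Up: Left gives 6, Center gives 11, Right gives -9. Proposed Center is best. ✓
Column (type strong), facing Up: Left gives -7, Center gives -5, Right gives 8. Proposed Right is best. ✓

No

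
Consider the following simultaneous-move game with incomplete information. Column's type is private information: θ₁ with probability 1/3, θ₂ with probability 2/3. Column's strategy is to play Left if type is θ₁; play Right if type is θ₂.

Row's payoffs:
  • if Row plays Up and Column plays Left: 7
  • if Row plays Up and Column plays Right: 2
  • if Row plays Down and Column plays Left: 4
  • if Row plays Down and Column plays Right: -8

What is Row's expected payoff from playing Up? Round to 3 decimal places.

E[Up] = 1/3·7 + 2/3·2 = 7/3 + 4/3 = 11/3

3.667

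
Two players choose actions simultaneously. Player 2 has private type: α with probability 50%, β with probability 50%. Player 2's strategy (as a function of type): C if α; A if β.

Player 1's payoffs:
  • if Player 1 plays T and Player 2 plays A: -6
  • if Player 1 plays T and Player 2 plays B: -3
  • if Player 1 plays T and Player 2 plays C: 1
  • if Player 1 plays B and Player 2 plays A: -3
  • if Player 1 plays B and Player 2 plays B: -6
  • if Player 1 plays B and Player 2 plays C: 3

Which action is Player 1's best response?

B

E[T] = 0.5·(1) + 0.5·(-6) = -2.5
E[B] = 0.5·(3) + 0.5·(-3) = 0
Best response: B (0 is the largest).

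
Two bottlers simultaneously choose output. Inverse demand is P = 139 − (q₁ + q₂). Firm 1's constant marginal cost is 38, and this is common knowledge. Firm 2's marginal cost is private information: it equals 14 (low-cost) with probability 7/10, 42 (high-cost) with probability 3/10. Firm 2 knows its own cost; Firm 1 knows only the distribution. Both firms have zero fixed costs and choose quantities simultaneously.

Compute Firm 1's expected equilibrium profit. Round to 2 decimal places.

810.35

Type-c best response for Firm 2: q₂(c) = (139 − c)/2 − q₁/2.
Firm 1 maximizes expected profit; its first-order condition is 139 − 2q₁ − E[q₂] − 38 = 0.
Substituting E[q₂] and solving: E[c₂] = 22.4, so q₁ = (139 − 2·38 + 22.4)/3 = 28.4667.
E[P] = 139 − (q₁ + E[q₂]) = 66.4667; Firm 1's expected profit = (E[P] − 38)·q₁ = (66.4667 − 38)·28.4667 = 810.351.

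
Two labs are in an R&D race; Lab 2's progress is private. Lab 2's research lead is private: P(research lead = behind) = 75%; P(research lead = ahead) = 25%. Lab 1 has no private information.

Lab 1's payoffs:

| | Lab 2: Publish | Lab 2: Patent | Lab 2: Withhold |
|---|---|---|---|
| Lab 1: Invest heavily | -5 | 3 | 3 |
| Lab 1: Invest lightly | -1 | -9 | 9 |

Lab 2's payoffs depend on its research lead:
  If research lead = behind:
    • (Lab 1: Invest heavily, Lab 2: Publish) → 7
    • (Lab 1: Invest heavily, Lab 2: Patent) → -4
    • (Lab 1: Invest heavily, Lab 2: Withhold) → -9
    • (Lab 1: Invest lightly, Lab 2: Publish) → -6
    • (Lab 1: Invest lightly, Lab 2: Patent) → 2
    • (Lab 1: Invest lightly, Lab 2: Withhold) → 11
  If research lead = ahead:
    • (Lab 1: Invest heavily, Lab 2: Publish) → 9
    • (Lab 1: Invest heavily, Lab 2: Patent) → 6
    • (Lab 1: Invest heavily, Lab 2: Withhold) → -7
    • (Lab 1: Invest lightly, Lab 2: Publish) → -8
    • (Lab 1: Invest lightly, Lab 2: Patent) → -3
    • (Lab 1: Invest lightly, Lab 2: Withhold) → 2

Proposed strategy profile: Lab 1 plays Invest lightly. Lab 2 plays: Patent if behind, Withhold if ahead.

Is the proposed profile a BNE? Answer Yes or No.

No

Lab 1 plays Invest lightly: E[Invest lightly] = 0.75·(-9) + 0.25·(9) = -4.5; E[Invest heavily] = 3. Not best-responding. ✗
Lab 2 (research lead behind), facing Invest lightly: Publish gives -6, Patent gives 2, Withhold gives 11. Proposed Patent is not best — profitable deviation exists. ✗
Lab 2 (research lead ahead), facing Invest lightly: Publish gives -8, Patent gives -3, Withhold gives 2. Proposed Withhold is best. ✓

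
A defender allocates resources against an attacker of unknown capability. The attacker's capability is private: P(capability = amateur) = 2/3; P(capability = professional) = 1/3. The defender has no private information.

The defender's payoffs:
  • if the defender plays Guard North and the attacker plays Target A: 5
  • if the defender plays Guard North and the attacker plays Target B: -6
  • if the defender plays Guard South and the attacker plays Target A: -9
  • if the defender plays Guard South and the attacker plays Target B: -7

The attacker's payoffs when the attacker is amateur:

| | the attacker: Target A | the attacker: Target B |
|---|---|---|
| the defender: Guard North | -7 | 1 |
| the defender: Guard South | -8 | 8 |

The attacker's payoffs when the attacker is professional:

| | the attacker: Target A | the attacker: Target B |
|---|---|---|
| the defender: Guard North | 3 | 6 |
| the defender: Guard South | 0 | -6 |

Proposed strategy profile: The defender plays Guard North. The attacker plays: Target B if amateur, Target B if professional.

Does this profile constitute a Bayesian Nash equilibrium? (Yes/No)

A profile is a BNE iff every type of every player is best-responding given beliefs about the other side.
The defender plays Guard North: E[Guard North] = 2/3·(-6) + 1/3·(-6) = -6; E[Guard South] = -7. Best-responding. ✓
The attacker (capability amateur), facing Guard North: Target A gives -7, Target B gives 1. Proposed Target B is best. ✓
The attacker (capability professional), facing Guard North: Target A gives 3, Target B gives 6. Proposed Target B is best. ✓

Yes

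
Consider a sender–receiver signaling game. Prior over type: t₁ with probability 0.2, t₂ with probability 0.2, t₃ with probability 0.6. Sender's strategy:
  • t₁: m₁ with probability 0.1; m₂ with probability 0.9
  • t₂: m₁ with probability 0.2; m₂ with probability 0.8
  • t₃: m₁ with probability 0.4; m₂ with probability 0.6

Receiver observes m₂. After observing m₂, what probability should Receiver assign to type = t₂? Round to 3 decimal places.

P(m₂) = 0.2·0.9 + 0.2·0.8 + 0.6·0.6 = 0.7
P(t₂ | m₂) = (0.2·0.8) / 0.7 = 0.16 / 0.7 = 0.228571

0.229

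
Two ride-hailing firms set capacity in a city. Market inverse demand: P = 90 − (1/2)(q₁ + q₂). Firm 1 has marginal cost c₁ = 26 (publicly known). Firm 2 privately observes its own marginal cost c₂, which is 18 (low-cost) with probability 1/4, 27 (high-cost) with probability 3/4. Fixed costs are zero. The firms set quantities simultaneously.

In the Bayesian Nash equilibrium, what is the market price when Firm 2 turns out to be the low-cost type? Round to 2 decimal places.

43.54

Type-c best response for Firm 2: q₂(c) = (90 − c) − q₁/2.
Firm 1 maximizes expected profit; its first-order condition is 90 − q₁ − (1/2)E[q₂] − 26 = 0.
Substituting E[q₂] and solving: E[c₂] = 24.75, so q₁ = (90 − 2·26 + 24.75)/(3/2) = 41.8333.
q₂(low-cost) = 51.0833, so P = 90 − (1/2)·(41.8333 + 51.0833) = 43.5417.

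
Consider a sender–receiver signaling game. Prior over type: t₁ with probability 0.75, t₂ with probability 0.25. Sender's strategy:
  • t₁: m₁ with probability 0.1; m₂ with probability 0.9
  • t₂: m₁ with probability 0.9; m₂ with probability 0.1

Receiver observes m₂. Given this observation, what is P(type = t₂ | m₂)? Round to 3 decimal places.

Apply Bayes' rule using the sender's strategy as the likelihood.
P(m₂) = 0.75·0.9 + 0.25·0.1 = 0.7
P(t₂ | m₂) = (0.25·0.1) / 0.7 = 0.025 / 0.7 = 0.0357143

0.036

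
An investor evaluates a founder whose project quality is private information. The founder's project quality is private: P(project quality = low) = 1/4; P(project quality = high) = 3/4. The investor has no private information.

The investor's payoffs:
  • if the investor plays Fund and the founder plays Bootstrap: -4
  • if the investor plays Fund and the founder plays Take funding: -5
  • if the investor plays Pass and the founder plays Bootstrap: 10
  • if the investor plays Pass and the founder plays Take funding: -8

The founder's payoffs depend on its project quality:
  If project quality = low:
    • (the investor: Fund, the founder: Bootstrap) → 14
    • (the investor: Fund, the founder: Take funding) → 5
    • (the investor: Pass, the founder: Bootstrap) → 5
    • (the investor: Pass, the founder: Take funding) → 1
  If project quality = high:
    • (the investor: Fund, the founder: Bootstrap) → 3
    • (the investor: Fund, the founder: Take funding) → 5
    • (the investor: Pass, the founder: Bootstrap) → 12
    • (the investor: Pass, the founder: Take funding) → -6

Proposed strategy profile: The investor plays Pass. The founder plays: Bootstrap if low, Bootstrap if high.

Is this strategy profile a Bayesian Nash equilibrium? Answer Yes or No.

The investor plays Pass: E[Pass] = 1/4·(10) + 3/4·(10) = 10; E[Fund] = -4. Best-responding. ✓
The founder (project quality low), facing Pass: Bootstrap gives 5, Take funding gives 1. Proposed Bootstrap is best. ✓
The founder (project quality high), facing Pass: Bootstrap gives 12, Take funding gives -6. Proposed Bootstrap is best. ✓

Yes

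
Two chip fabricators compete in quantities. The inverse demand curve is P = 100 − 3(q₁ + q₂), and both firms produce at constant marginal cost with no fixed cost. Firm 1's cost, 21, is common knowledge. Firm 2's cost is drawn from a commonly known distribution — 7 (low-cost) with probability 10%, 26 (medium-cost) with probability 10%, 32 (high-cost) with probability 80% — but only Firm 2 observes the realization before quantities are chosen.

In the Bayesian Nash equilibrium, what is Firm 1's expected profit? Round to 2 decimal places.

279.69

Firm 2 with cost c maximizes (100 − 3(q₁+q₂) − c)·q₂, giving q₂(c) = (100 − c − 3q₁)/6.
E[c₂] = 0.1·7 + 0.1·26 + 0.8·32 = 28.9
Firm 1's FOC against E[q₂] yields q₁ = (100 − 2·21 + E[c₂])/9 = (100 − 42 + 28.9)/9 = 9.65556.
E[P] = 100 − 3·(q₁ + E[q₂]) = 49.9667; Firm 1's expected profit = (E[P] − 21)·q₁ = (49.9667 − 21)·9.65556 = 279.689.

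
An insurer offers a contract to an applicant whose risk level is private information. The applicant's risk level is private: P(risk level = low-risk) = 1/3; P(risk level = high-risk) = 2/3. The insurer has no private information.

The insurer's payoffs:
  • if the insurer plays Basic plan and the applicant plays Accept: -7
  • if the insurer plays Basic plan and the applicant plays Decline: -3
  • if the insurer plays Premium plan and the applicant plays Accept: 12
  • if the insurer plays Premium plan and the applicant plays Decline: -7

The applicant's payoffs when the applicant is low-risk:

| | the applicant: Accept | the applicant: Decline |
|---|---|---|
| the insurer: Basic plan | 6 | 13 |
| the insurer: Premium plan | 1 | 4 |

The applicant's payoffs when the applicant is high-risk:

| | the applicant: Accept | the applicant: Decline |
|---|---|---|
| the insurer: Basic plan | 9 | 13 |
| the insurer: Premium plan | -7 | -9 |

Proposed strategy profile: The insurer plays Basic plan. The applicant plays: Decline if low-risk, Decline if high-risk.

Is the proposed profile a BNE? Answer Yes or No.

The insurer plays Basic plan: E[Basic plan] = 1/3·(-3) + 2/3·(-3) = -3; E[Premium plan] = -7. Best-responding. ✓
The applicant (risk level low-risk), facing Basic plan: Accept gives 6, Decline gives 13. Proposed Decline is best. ✓
The applicant (risk level high-risk), facing Basic plan: Accept gives 9, Decline gives 13. Proposed Decline is best. ✓

Yes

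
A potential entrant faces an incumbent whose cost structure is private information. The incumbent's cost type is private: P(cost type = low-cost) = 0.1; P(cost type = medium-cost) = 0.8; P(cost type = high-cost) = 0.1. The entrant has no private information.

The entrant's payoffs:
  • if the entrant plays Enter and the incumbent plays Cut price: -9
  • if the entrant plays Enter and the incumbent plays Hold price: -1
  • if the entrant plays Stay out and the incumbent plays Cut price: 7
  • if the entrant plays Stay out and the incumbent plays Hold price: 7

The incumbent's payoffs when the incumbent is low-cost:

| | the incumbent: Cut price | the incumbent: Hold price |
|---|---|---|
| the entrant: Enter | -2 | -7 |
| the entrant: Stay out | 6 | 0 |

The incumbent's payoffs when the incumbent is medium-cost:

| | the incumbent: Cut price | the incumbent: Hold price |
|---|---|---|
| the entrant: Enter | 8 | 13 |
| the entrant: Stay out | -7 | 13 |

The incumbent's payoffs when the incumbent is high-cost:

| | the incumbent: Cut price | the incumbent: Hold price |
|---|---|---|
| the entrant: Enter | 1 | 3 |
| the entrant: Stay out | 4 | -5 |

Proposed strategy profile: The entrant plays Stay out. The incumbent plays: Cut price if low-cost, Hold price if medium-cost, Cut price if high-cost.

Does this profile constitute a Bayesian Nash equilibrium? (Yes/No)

Yes

The entrant plays Stay out: E[Stay out] = 0.1·(7) + 0.8·(7) + 0.1·(7) = 7; E[Enter] = -2.6. Best-responding. ✓
The incumbent (cost type low-cost), facing Stay out: Cut price gives 6, Hold price gives 0. Proposed Cut price is best. ✓
The incumbent (cost type medium-cost), facing Stay out: Cut price gives -7, Hold price gives 13. Proposed Hold price is best. ✓
The incumbent (cost type high-cost), facing Stay out: Cut price gives 4, Hold price gives -5. Proposed Cut price is best. ✓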